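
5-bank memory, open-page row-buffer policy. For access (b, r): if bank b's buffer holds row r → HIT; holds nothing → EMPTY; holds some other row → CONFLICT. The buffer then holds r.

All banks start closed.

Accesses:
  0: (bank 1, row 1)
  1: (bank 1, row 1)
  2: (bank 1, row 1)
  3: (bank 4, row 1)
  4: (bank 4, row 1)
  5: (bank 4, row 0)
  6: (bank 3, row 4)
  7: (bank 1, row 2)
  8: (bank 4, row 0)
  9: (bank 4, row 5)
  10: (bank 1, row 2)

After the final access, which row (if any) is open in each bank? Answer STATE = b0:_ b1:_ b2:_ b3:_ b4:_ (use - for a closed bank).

STATE = b0:- b1:2 b2:- b3:4 b4:5

0: bank 1 row 1 — prev None → EMPTY
1: bank 1 row 1 — prev 1 → HIT
2: bank 1 row 1 — prev 1 → HIT
3: bank 4 row 1 — prev None → EMPTY
4: bank 4 row 1 — prev 1 → HIT
5: bank 4 row 0 — prev 1 → CONFLICT
6: bank 3 row 4 — prev None → EMPTY
7: bank 1 row 2 — prev 1 → CONFLICT
8: bank 4 row 0 — prev 0 → HIT
9: bank 4 row 5 — prev 0 → CONFLICT
10: bank 1 row 2 — prev 2 → HIT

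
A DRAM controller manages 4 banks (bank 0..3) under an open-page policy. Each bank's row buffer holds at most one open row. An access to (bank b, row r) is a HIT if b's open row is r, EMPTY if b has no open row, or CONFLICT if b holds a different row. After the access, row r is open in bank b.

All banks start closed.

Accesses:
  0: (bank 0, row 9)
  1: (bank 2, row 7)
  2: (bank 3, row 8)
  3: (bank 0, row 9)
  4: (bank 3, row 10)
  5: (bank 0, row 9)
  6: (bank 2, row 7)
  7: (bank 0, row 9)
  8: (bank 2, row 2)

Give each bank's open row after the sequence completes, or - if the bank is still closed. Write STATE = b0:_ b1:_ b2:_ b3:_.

STATE = b0:9 b1:- b2:2 b3:10

#0 (0,9) E
#1 (2,7) E
#2 (3,8) E
#3 (0,9) H  (was 9)
#4 (3,10) C  (was 8)
#5 (0,9) H  (was 9)
#6 (2,7) H  (was 7)
#7 (0,9) H  (was 9)
#8 (2,2) C  (was 7)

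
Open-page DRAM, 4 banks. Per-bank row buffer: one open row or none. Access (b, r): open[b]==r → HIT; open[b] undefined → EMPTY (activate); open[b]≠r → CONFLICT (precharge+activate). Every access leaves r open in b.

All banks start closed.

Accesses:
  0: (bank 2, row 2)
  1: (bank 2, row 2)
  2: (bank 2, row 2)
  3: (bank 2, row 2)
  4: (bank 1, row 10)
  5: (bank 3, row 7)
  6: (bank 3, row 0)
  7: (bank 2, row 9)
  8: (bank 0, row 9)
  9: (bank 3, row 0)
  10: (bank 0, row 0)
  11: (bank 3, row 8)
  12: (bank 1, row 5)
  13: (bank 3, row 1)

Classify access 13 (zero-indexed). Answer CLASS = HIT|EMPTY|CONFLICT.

CLASS = CONFLICT

  [0] b2 r2: no row ⇒ E
  [1] b2 r2: had r2 ⇒ H
  [2] b2 r2: had r2 ⇒ H
  [3] b2 r2: had r2 ⇒ H
  [4] b1 r10: no row ⇒ E
  [5] b3 r7: no row ⇒ E
  [6] b3 r0: had r7 ⇒ C
  [7] b2 r9: had r2 ⇒ C
  [8] b0 r9: no row ⇒ E
  [9] b3 r0: had r0 ⇒ H
  [10] b0 r0: had r9 ⇒ C
  [11] b3 r8: had r0 ⇒ C
  [12] b1 r5: had r10 ⇒ C
  [13] b3 r1: had r8 ⇒ C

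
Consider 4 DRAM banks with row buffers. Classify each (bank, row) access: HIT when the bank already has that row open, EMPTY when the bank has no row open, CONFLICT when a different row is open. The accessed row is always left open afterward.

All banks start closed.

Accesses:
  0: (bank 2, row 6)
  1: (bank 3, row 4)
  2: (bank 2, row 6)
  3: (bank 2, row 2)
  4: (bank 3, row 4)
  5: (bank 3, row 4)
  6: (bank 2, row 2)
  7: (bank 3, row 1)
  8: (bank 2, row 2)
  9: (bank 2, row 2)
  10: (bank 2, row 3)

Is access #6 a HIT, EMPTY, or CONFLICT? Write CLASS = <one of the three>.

CLASS = HIT

step 0: bank2 None->6 [EMPTY]
step 1: bank3 None->4 [EMPTY]
step 2: bank2 6->6 [HIT]
step 3: bank2 6->2 [CONFLICT]
step 4: bank3 4->4 [HIT]
step 5: bank3 4->4 [HIT]
step 6: bank2 2->2 [HIT]
step 7: bank3 4->1 [CONFLICT]
step 8: bank2 2->2 [HIT]
step 9: bank2 2->2 [HIT]
step 10: bank2 2->3 [CONFLICT]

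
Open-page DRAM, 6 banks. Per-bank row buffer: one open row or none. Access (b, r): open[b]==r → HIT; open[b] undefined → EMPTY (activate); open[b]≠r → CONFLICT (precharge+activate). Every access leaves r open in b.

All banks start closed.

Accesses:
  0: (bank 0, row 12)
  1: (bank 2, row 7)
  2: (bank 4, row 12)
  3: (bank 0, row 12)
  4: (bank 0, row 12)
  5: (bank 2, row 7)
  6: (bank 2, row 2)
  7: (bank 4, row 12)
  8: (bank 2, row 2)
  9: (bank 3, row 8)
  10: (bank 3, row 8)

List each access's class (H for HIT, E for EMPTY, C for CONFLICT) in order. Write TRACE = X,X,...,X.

TRACE = E,E,E,H,H,H,C,H,H,E,H

0: bank 0 row 12 — prev None → EMPTY
1: bank 2 row 7 — prev None → EMPTY
2: bank 4 row 12 — prev None → EMPTY
3: bank 0 row 12 — prev 12 → HIT
4: bank 0 row 12 — prev 12 → HIT
5: bank 2 row 7 — prev 7 → HIT
6: bank 2 row 2 — prev 7 → CONFLICT
7: bank 4 row 12 — prev 12 → HIT
8: bank 2 row 2 — prev 2 → HIT
9: bank 3 row 8 — prev None → EMPTY
10: bank 3 row 8 — prev 8 → HIT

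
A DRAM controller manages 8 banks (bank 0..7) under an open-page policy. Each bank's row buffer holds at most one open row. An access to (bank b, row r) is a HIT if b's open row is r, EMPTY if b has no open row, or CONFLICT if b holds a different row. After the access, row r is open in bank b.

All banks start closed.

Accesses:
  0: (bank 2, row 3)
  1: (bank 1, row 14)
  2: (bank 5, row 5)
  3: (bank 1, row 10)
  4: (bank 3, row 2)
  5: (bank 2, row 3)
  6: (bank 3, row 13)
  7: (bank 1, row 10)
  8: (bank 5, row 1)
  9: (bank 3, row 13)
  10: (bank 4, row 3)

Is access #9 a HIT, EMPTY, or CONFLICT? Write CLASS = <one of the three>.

  [0] b2 r3: no row ⇒ E
  [1] b1 r14: no row ⇒ E
  [2] b5 r5: no row ⇒ E
  [3] b1 r10: had r14 ⇒ C
  [4] b3 r2: no row ⇒ E
  [5] b2 r3: had r3 ⇒ H
  [6] b3 r13: had r2 ⇒ C
  [7] b1 r10: had r10 ⇒ H
  [8] b5 r1: had r5 ⇒ C
  [9] b3 r13: had r13 ⇒ H
  [10] b4 r3: no row ⇒ E

CLASS = HIT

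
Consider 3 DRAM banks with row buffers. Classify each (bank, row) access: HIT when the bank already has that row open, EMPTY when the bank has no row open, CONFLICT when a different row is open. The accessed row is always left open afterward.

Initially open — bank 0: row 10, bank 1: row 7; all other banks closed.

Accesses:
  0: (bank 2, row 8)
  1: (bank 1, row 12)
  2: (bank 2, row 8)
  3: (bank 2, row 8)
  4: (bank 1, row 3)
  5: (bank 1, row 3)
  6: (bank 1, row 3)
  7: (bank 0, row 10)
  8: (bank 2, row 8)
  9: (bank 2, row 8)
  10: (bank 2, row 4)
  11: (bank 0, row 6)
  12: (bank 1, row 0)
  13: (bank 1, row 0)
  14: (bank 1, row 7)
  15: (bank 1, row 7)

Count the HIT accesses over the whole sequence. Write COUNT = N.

0: bank 2 row 8 — prev None → EMPTY
1: bank 1 row 12 — prev 7 → CONFLICT
2: bank 2 row 8 — prev 8 → HIT
3: bank 2 row 8 — prev 8 → HIT
4: bank 1 row 3 — prev 12 → CONFLICT
5: bank 1 row 3 — prev 3 → HIT
6: bank 1 row 3 — prev 3 → HIT
7: bank 0 row 10 — prev 10 → HIT
8: bank 2 row 8 — prev 8 → HIT
9: bank 2 row 8 — prev 8 → HIT
10: bank 2 row 4 — prev 8 → CONFLICT
11: bank 0 row 6 — prev 10 → CONFLICT
12: bank 1 row 0 — prev 3 → CONFLICT
13: bank 1 row 0 — prev 0 → HIT
14: bank 1 row 7 — prev 0 → CONFLICT
15: bank 1 row 7 — prev 7 → HIT

COUNT = 9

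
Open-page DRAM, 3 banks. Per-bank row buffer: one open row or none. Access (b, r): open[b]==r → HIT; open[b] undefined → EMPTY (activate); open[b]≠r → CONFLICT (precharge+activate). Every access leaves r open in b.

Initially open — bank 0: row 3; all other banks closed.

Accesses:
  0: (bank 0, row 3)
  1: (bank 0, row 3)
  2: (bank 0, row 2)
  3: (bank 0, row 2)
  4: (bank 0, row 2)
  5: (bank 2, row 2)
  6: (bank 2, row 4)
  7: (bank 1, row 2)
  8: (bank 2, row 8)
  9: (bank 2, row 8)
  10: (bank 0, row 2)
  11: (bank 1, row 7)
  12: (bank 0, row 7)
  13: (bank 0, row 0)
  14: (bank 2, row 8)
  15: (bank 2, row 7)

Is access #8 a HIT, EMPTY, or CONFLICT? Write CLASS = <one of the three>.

  [0] b0 r3: had r3 ⇒ H
  [1] b0 r3: had r3 ⇒ H
  [2] b0 r2: had r3 ⇒ C
  [3] b0 r2: had r2 ⇒ H
  [4] b0 r2: had r2 ⇒ H
  [5] b2 r2: no row ⇒ E
  [6] b2 r4: had r2 ⇒ C
  [7] b1 r2: no row ⇒ E
  [8] b2 r8: had r4 ⇒ C
  [9] b2 r8: had r8 ⇒ H
  [10] b0 r2: had r2 ⇒ H
  [11] b1 r7: had r2 ⇒ C
  [12] b0 r7: had r2 ⇒ C
  [13] b0 r0: had r7 ⇒ C
  [14] b2 r8: had r8 ⇒ H
  [15] b2 r7: had r8 ⇒ C

CLASS = CONFLICT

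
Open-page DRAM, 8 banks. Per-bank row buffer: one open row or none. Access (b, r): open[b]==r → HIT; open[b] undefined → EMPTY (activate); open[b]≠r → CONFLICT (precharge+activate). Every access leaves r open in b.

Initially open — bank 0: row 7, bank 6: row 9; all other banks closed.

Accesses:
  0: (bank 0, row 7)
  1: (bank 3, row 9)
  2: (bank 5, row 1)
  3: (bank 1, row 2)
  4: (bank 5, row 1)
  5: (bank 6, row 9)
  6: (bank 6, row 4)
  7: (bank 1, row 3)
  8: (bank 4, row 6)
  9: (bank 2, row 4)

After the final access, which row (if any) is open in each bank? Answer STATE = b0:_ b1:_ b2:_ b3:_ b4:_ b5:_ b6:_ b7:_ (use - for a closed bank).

step 0: bank0 7->7 [HIT]
step 1: bank3 None->9 [EMPTY]
step 2: bank5 None->1 [EMPTY]
step 3: bank1 None->2 [EMPTY]
step 4: bank5 1->1 [HIT]
step 5: bank6 9->9 [HIT]
step 6: bank6 9->4 [CONFLICT]
step 7: bank1 2->3 [CONFLICT]
step 8: bank4 None->6 [EMPTY]
step 9: bank2 None->4 [EMPTY]

STATE = b0:7 b1:3 b2:4 b3:9 b4:6 b5:1 b6:4 b7:-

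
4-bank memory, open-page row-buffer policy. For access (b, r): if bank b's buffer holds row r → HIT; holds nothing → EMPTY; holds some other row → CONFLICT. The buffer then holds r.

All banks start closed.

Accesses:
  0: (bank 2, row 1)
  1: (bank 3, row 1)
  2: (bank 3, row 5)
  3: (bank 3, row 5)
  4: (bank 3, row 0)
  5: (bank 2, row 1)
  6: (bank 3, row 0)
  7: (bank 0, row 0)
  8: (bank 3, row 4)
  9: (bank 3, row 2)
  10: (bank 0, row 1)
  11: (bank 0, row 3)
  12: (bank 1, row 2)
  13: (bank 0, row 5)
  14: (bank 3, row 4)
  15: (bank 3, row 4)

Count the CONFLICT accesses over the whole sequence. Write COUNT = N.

step 0: bank2 None->1 [EMPTY]
step 1: bank3 None->1 [EMPTY]
step 2: bank3 1->5 [CONFLICT]
step 3: bank3 5->5 [HIT]
step 4: bank3 5->0 [CONFLICT]
step 5: bank2 1->1 [HIT]
step 6: bank3 0->0 [HIT]
step 7: bank0 None->0 [EMPTY]
step 8: bank3 0->4 [CONFLICT]
step 9: bank3 4->2 [CONFLICT]
step 10: bank0 0->1 [CONFLICT]
step 11: bank0 1->3 [CONFLICT]
step 12: bank1 None->2 [EMPTY]
step 13: bank0 3->5 [CONFLICT]
step 14: bank3 2->4 [CONFLICT]
step 15: bank3 4->4 [HIT]

COUNT = 8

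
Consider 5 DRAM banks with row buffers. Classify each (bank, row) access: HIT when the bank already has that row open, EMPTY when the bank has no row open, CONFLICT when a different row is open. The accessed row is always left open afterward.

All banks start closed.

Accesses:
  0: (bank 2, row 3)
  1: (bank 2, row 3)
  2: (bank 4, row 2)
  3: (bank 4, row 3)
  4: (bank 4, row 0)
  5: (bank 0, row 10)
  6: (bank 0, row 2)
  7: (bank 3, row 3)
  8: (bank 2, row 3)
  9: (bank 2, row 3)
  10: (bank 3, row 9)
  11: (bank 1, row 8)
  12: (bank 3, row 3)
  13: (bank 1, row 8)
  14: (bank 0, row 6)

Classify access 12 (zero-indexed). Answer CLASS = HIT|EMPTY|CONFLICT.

step 0: bank2 None->3 [EMPTY]
step 1: bank2 3->3 [HIT]
step 2: bank4 None->2 [EMPTY]
step 3: bank4 2->3 [CONFLICT]
step 4: bank4 3->0 [CONFLICT]
step 5: bank0 None->10 [EMPTY]
step 6: bank0 10->2 [CONFLICT]
step 7: bank3 None->3 [EMPTY]
step 8: bank2 3->3 [HIT]
step 9: bank2 3->3 [HIT]
step 10: bank3 3->9 [CONFLICT]
step 11: bank1 None->8 [EMPTY]
step 12: bank3 9->3 [CONFLICT]
step 13: bank1 8->8 [HIT]
step 14: bank0 2->6 [CONFLICT]

CLASS = CONFLICT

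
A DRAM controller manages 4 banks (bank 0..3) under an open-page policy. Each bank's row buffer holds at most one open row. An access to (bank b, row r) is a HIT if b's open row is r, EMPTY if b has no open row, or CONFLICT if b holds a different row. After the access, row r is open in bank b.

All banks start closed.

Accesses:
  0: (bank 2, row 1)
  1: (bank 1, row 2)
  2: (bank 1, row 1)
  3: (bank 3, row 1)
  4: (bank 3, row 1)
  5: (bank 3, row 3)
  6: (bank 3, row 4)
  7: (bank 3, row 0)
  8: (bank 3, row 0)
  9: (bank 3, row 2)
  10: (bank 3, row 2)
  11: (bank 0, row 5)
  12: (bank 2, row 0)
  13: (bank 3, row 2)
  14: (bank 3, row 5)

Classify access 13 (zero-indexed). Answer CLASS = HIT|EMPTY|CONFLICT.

CLASS = HIT

  [0] b2 r1: no row ⇒ E
  [1] b1 r2: no row ⇒ E
  [2] b1 r1: had r2 ⇒ C
  [3] b3 r1: no row ⇒ E
  [4] b3 r1: had r1 ⇒ H
  [5] b3 r3: had r1 ⇒ C
  [6] b3 r4: had r3 ⇒ C
  [7] b3 r0: had r4 ⇒ C
  [8] b3 r0: had r0 ⇒ H
  [9] b3 r2: had r0 ⇒ C
  [10] b3 r2: had r2 ⇒ H
  [11] b0 r5: no row ⇒ E
  [12] b2 r0: had r1 ⇒ C
  [13] b3 r2: had r2 ⇒ H
  [14] b3 r5: had r2 ⇒ C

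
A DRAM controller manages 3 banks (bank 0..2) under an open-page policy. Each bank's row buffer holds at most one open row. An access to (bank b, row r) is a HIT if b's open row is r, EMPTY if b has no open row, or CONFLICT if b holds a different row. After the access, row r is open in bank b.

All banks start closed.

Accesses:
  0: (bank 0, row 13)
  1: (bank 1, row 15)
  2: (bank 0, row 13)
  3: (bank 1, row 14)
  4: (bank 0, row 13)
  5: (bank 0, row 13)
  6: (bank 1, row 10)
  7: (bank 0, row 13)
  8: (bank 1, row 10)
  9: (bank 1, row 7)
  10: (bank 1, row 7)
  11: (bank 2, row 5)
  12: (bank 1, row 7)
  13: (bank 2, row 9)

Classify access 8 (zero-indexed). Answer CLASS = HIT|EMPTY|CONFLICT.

step 0: bank0 None->13 [EMPTY]
step 1: bank1 None->15 [EMPTY]
step 2: bank0 13->13 [HIT]
step 3: bank1 15->14 [CONFLICT]
step 4: bank0 13->13 [HIT]
step 5: bank0 13->13 [HIT]
step 6: bank1 14->10 [CONFLICT]
step 7: bank0 13->13 [HIT]
step 8: bank1 10->10 [HIT]
step 9: bank1 10->7 [CONFLICT]
step 10: bank1 7->7 [HIT]
step 11: bank2 None->5 [EMPTY]
step 12: bank1 7->7 [HIT]
step 13: bank2 5->9 [CONFLICT]

CLASS = HIT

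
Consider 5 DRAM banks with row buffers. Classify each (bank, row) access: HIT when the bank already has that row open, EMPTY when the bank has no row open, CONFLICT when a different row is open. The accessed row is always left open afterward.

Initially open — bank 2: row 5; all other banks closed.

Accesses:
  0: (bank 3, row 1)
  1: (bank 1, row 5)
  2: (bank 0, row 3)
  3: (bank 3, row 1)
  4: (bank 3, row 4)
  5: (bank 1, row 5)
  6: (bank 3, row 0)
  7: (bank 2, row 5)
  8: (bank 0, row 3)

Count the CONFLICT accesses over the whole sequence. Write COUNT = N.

COUNT = 2

  [0] b3 r1: no row ⇒ E
  [1] b1 r5: no row ⇒ E
  [2] b0 r3: no row ⇒ E
  [3] b3 r1: had r1 ⇒ H
  [4] b3 r4: had r1 ⇒ C
  [5] b1 r5: had r5 ⇒ H
  [6] b3 r0: had r4 ⇒ C
  [7] b2 r5: had r5 ⇒ H
  [8] b0 r3: had r3 ⇒ H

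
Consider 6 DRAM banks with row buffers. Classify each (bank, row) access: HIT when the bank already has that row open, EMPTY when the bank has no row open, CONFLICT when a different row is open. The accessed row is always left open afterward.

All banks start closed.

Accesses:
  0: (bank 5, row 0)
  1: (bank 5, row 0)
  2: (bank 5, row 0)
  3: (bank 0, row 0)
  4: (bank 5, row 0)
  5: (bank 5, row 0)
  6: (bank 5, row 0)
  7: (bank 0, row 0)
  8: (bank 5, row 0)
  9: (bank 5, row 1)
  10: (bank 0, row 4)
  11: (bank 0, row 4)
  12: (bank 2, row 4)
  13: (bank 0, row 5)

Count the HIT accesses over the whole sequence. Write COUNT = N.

COUNT = 8

  [0] b5 r0: no row ⇒ E
  [1] b5 r0: had r0 ⇒ H
  [2] b5 r0: had r0 ⇒ H
  [3] b0 r0: no row ⇒ E
  [4] b5 r0: had r0 ⇒ H
  [5] b5 r0: had r0 ⇒ H
  [6] b5 r0: had r0 ⇒ H
  [7] b0 r0: had r0 ⇒ H
  [8] b5 r0: had r0 ⇒ H
  [9] b5 r1: had r0 ⇒ C
  [10] b0 r4: had r0 ⇒ C
  [11] b0 r4: had r4 ⇒ H
  [12] b2 r4: no row ⇒ E
  [13] b0 r5: had r4 ⇒ C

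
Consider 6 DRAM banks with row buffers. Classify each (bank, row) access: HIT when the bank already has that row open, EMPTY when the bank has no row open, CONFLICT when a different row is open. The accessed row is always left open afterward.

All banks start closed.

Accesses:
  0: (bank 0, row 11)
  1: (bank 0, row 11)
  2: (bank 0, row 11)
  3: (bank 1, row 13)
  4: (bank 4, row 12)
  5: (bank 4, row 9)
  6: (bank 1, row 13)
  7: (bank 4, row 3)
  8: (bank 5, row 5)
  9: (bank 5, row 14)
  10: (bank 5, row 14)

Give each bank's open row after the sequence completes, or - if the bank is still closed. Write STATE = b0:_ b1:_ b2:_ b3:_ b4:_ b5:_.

STATE = b0:11 b1:13 b2:- b3:- b4:3 b5:14

#0 (0,11) E
#1 (0,11) H  (was 11)
#2 (0,11) H  (was 11)
#3 (1,13) E
#4 (4,12) E
#5 (4,9) C  (was 12)
#6 (1,13) H  (was 13)
#7 (4,3) C  (was 9)
#8 (5,5) E
#9 (5,14) C  (was 5)
#10 (5,14) H  (was 14)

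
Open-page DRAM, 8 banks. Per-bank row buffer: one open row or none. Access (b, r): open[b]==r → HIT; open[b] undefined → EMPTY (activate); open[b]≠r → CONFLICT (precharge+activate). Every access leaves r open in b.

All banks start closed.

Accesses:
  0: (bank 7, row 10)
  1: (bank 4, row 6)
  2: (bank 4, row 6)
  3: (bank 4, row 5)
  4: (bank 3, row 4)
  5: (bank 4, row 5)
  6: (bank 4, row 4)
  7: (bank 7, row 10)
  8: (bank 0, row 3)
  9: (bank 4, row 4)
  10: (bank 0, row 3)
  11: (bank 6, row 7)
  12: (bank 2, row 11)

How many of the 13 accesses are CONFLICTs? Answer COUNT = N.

#0 (7,10) E
#1 (4,6) E
#2 (4,6) H  (was 6)
#3 (4,5) C  (was 6)
#4 (3,4) E
#5 (4,5) H  (was 5)
#6 (4,4) C  (was 5)
#7 (7,10) H  (was 10)
#8 (0,3) E
#9 (4,4) H  (was 4)
#10 (0,3) H  (was 3)
#11 (6,7) E
#12 (2,11) E

COUNT = 2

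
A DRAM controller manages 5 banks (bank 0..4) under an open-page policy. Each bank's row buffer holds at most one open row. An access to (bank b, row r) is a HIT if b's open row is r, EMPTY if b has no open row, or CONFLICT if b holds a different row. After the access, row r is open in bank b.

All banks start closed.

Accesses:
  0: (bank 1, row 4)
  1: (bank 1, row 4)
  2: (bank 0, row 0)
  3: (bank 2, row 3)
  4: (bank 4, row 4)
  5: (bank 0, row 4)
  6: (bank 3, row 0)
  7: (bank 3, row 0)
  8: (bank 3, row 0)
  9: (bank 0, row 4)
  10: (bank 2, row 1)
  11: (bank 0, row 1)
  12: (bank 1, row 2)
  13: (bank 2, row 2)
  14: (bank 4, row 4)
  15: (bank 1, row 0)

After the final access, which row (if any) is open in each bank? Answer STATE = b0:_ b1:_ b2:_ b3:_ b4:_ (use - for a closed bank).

STATE = b0:1 b1:0 b2:2 b3:0 b4:4

step 0: bank1 None->4 [EMPTY]
step 1: bank1 4->4 [HIT]
step 2: bank0 None->0 [EMPTY]
step 3: bank2 None->3 [EMPTY]
step 4: bank4 None->4 [EMPTY]
step 5: bank0 0->4 [CONFLICT]
step 6: bank3 None->0 [EMPTY]
step 7: bank3 0->0 [HIT]
step 8: bank3 0->0 [HIT]
step 9: bank0 4->4 [HIT]
step 10: bank2 3->1 [CONFLICT]
step 11: bank0 4->1 [CONFLICT]
step 12: bank1 4->2 [CONFLICT]
step 13: bank2 1->2 [CONFLICT]
step 14: bank4 4->4 [HIT]
step 15: bank1 2->0 [CONFLICT]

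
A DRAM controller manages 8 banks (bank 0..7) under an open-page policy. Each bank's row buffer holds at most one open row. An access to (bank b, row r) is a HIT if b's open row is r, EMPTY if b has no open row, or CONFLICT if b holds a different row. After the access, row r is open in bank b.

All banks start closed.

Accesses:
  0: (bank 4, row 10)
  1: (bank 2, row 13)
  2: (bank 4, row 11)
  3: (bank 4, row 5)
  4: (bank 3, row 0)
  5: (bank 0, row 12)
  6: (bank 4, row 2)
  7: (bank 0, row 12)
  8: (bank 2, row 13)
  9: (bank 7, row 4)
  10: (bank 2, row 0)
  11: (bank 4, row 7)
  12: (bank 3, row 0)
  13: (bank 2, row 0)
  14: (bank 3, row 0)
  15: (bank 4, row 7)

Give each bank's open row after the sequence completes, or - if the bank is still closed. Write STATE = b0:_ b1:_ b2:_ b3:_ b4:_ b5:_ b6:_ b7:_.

STATE = b0:12 b1:- b2:0 b3:0 b4:7 b5:- b6:- b7:4

  [0] b4 r10: no row ⇒ E
  [1] b2 r13: no row ⇒ E
  [2] b4 r11: had r10 ⇒ C
  [3] b4 r5: had r11 ⇒ C
  [4] b3 r0: no row ⇒ E
  [5] b0 r12: no row ⇒ E
  [6] b4 r2: had r5 ⇒ C
  [7] b0 r12: had r12 ⇒ H
  [8] b2 r13: had r13 ⇒ H
  [9] b7 r4: no row ⇒ E
  [10] b2 r0: had r13 ⇒ C
  [11] b4 r7: had r2 ⇒ C
  [12] b3 r0: had r0 ⇒ H
  [13] b2 r0: had r0 ⇒ H
  [14] b3 r0: had r0 ⇒ H
  [15] b4 r7: had r7 ⇒ H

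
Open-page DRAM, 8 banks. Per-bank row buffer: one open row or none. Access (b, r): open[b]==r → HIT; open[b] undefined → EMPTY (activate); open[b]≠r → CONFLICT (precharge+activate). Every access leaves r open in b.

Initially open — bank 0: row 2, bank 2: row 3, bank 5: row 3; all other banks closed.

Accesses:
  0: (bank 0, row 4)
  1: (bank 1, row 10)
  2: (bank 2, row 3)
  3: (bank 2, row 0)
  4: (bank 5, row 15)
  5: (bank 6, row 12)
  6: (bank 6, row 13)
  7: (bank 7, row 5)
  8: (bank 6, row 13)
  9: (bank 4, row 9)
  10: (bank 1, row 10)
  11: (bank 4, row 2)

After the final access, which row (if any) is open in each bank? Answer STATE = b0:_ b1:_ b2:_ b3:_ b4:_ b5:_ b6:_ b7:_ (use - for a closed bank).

STATE = b0:4 b1:10 b2:0 b3:- b4:2 b5:15 b6:13 b7:5

0: bank 0 row 4 — prev 2 → CONFLICT
1: bank 1 row 10 — prev None → EMPTY
2: bank 2 row 3 — prev 3 → HIT
3: bank 2 row 0 — prev 3 → CONFLICT
4: bank 5 row 15 — prev 3 → CONFLICT
5: bank 6 row 12 — prev None → EMPTY
6: bank 6 row 13 — prev 12 → CONFLICT
7: bank 7 row 5 — prev None → EMPTY
8: bank 6 row 13 — prev 13 → HIT
9: bank 4 row 9 — prev None → EMPTY
10: bank 1 row 10 — prev 10 → HIT
11: bank 4 row 2 — prev 9 → CONFLICT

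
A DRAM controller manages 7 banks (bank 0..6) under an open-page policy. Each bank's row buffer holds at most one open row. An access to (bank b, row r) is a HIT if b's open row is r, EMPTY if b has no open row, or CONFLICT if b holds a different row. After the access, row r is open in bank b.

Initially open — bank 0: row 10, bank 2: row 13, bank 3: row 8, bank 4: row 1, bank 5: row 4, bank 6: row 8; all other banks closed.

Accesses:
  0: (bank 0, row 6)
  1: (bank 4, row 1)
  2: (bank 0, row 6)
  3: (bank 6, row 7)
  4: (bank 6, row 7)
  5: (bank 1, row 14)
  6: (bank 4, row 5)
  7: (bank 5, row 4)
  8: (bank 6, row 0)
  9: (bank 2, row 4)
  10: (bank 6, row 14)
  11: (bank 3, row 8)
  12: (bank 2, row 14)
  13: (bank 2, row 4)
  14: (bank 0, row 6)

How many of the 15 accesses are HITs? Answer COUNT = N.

#0 (0,6) C  (was 10)
#1 (4,1) H  (was 1)
#2 (0,6) H  (was 6)
#3 (6,7) C  (was 8)
#4 (6,7) H  (was 7)
#5 (1,14) E
#6 (4,5) C  (was 1)
#7 (5,4) H  (was 4)
#8 (6,0) C  (was 7)
#9 (2,4) C  (was 13)
#10 (6,14) C  (was 0)
#11 (3,8) H  (was 8)
#12 (2,14) C  (was 4)
#13 (2,4) C  (was 14)
#14 (0,6) H  (was 6)

COUNT = 6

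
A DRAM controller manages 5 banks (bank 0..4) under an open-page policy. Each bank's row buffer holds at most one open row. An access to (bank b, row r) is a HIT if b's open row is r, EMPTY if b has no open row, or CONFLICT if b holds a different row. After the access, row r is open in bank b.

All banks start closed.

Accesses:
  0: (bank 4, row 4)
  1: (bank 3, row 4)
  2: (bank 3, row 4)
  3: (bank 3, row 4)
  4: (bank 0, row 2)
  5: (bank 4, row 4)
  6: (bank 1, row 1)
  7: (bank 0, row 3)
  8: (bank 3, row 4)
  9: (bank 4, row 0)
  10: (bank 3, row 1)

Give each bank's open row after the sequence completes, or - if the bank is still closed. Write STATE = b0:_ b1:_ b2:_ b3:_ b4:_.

STATE = b0:3 b1:1 b2:- b3:1 b4:0

0: bank 4 row 4 — prev None → EMPTY
1: bank 3 row 4 — prev None → EMPTY
2: bank 3 row 4 — prev 4 → HIT
3: bank 3 row 4 — prev 4 → HIT
4: bank 0 row 2 — prev None → EMPTY
5: bank 4 row 4 — prev 4 → HIT
6: bank 1 row 1 — prev None → EMPTY
7: bank 0 row 3 — prev 2 → CONFLICT
8: bank 3 row 4 — prev 4 → HIT
9: bank 4 row 0 — prev 4 → CONFLICT
10: bank 3 row 1 — prev 4 → CONFLICT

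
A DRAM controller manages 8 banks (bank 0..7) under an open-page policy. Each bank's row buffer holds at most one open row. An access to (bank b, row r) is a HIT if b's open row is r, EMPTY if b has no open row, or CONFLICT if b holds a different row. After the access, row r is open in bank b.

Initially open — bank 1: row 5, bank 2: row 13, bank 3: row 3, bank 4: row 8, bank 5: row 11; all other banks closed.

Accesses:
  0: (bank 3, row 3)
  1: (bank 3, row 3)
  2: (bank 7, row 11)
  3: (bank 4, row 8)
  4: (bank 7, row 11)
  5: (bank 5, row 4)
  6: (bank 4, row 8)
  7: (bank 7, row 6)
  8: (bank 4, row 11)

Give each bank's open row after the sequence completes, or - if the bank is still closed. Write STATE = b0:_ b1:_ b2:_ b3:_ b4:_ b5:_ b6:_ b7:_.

STATE = b0:- b1:5 b2:13 b3:3 b4:11 b5:4 b6:- b7:6

  [0] b3 r3: had r3 ⇒ H
  [1] b3 r3: had r3 ⇒ H
  [2] b7 r11: no row ⇒ E
  [3] b4 r8: had r8 ⇒ H
  [4] b7 r11: had r11 ⇒ H
  [5] b5 r4: had r11 ⇒ C
  [6] b4 r8: had r8 ⇒ H
  [7] b7 r6: had r11 ⇒ C
  [8] b4 r11: had r8 ⇒ C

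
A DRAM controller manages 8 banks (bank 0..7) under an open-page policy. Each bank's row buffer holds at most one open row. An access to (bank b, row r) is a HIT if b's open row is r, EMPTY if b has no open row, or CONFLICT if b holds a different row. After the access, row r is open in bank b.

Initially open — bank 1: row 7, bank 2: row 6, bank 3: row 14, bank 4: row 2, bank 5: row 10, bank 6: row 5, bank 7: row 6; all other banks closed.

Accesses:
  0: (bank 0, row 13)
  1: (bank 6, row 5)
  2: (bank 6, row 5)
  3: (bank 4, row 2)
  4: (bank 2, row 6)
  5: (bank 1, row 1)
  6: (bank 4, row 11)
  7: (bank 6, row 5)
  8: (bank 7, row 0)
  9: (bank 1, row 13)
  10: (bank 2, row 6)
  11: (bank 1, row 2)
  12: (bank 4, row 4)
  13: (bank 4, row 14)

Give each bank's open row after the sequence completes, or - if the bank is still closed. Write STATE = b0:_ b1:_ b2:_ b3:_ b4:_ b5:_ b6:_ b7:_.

STATE = b0:13 b1:2 b2:6 b3:14 b4:14 b5:10 b6:5 b7:0

  [0] b0 r13: no row ⇒ E
  [1] b6 r5: had r5 ⇒ H
  [2] b6 r5: had r5 ⇒ H
  [3] b4 r2: had r2 ⇒ H
  [4] b2 r6: had r6 ⇒ H
  [5] b1 r1: had r7 ⇒ C
  [6] b4 r11: had r2 ⇒ C
  [7] b6 r5: had r5 ⇒ H
  [8] b7 r0: had r6 ⇒ C
  [9] b1 r13: had r1 ⇒ C
  [10] b2 r6: had r6 ⇒ H
  [11] b1 r2: had r13 ⇒ C
  [12] b4 r4: had r11 ⇒ C
  [13] b4 r14: had r4 ⇒ C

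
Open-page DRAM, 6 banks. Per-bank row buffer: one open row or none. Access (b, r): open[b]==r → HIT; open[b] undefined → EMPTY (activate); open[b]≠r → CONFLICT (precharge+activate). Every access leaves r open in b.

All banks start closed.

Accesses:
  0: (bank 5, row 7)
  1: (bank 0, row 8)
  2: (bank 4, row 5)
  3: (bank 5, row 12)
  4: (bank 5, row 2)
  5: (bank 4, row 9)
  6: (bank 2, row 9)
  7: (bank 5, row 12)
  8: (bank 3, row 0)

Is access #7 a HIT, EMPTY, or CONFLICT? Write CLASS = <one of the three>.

0: bank 5 row 7 — prev None → EMPTY
1: bank 0 row 8 — prev None → EMPTY
2: bank 4 row 5 — prev None → EMPTY
3: bank 5 row 12 — prev 7 → CONFLICT
4: bank 5 row 2 — prev 12 → CONFLICT
5: bank 4 row 9 — prev 5 → CONFLICT
6: bank 2 row 9 — prev None → EMPTY
7: bank 5 row 12 — prev 2 → CONFLICT
8: bank 3 row 0 — prev None → EMPTY

CLASS = CONFLICT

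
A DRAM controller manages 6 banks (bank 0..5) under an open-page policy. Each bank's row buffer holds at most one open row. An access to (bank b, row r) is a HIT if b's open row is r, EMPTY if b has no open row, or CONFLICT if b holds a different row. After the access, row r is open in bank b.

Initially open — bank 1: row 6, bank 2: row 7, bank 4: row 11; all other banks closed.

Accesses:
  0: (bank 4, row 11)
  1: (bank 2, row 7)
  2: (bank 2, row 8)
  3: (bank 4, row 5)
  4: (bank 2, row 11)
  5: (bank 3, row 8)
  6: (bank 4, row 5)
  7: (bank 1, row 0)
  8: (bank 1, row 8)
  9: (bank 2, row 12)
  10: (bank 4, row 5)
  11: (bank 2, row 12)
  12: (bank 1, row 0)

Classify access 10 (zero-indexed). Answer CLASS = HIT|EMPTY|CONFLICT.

CLASS = HIT

step 0: bank4 11->11 [HIT]
step 1: bank2 7->7 [HIT]
step 2: bank2 7->8 [CONFLICT]
step 3: bank4 11->5 [CONFLICT]
step 4: bank2 8->11 [CONFLICT]
step 5: bank3 None->8 [EMPTY]
step 6: bank4 5->5 [HIT]
step 7: bank1 6->0 [CONFLICT]
step 8: bank1 0->8 [CONFLICT]
step 9: bank2 11->12 [CONFLICT]
step 10: bank4 5->5 [HIT]
step 11: bank2 12->12 [HIT]
step 12: bank1 8->0 [CONFLICT]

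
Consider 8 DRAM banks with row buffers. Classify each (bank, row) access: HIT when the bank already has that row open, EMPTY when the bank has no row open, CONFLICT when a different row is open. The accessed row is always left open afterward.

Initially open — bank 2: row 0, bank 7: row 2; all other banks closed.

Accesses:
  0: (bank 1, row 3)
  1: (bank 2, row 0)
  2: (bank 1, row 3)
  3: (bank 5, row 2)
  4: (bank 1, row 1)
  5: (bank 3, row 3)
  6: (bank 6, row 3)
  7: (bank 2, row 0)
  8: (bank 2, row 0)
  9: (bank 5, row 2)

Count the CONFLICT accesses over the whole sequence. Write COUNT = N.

COUNT = 1

0: bank 1 row 3 — prev None → EMPTY
1: bank 2 row 0 — prev 0 → HIT
2: bank 1 row 3 — prev 3 → HIT
3: bank 5 row 2 — prev None → EMPTY
4: bank 1 row 1 — prev 3 → CONFLICT
5: bank 3 row 3 — prev None → EMPTY
6: bank 6 row 3 — prev None → EMPTY
7: bank 2 row 0 — prev 0 → HIT
8: bank 2 row 0 — prev 0 → HIT
9: bank 5 row 2 — prev 2 → HIT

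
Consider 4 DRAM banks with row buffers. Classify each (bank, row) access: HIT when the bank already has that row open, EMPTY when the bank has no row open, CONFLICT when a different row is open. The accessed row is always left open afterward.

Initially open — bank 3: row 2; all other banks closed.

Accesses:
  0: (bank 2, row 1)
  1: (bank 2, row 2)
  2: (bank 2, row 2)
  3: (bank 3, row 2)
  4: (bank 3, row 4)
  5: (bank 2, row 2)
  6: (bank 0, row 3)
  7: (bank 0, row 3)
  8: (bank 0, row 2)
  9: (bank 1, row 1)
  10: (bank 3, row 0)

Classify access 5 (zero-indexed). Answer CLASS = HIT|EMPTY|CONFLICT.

CLASS = HIT

#0 (2,1) E
#1 (2,2) C  (was 1)
#2 (2,2) H  (was 2)
#3 (3,2) H  (was 2)
#4 (3,4) C  (was 2)
#5 (2,2) H  (was 2)
#6 (0,3) E
#7 (0,3) H  (was 3)
#8 (0,2) C  (was 3)
#9 (1,1) E
#10 (3,0) C  (was 4)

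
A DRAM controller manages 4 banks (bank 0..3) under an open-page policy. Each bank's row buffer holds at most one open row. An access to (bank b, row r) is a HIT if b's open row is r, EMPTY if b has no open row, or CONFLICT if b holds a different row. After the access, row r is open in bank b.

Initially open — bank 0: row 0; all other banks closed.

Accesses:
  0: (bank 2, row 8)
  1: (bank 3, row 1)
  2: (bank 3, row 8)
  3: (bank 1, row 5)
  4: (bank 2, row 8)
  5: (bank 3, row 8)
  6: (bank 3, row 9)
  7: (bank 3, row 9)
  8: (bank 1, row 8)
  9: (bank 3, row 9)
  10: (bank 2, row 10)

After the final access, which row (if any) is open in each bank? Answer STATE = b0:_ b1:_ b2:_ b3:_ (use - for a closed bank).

#0 (2,8) E
#1 (3,1) E
#2 (3,8) C  (was 1)
#3 (1,5) E
#4 (2,8) H  (was 8)
#5 (3,8) H  (was 8)
#6 (3,9) C  (was 8)
#7 (3,9) H  (was 9)
#8 (1,8) C  (was 5)
#9 (3,9) H  (was 9)
#10 (2,10) C  (was 8)

STATE = b0:0 b1:8 b2:10 b3:9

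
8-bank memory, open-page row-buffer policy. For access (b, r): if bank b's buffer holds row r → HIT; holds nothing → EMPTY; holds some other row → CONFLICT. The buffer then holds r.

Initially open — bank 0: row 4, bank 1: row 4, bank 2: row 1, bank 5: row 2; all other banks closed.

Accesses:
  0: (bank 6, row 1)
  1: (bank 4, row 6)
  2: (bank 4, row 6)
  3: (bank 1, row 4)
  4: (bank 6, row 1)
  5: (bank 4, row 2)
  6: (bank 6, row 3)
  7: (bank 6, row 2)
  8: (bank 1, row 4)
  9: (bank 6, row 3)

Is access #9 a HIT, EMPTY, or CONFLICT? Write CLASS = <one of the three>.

#0 (6,1) E
#1 (4,6) E
#2 (4,6) H  (was 6)
#3 (1,4) H  (was 4)
#4 (6,1) H  (was 1)
#5 (4,2) C  (was 6)
#6 (6,3) C  (was 1)
#7 (6,2) C  (was 3)
#8 (1,4) H  (was 4)
#9 (6,3) C  (was 2)

CLASS = CONFLICT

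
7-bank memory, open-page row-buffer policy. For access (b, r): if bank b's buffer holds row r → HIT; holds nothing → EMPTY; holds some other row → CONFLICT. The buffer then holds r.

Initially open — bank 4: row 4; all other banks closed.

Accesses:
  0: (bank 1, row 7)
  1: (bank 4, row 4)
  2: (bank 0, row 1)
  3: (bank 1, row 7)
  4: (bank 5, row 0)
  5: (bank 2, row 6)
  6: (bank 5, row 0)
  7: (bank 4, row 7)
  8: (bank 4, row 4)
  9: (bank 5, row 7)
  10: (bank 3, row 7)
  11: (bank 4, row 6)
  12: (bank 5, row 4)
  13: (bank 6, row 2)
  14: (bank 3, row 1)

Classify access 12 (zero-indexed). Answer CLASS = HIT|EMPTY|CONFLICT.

CLASS = CONFLICT

0: bank 1 row 7 — prev None → EMPTY
1: bank 4 row 4 — prev 4 → HIT
2: bank 0 row 1 — prev None → EMPTY
3: bank 1 row 7 — prev 7 → HIT
4: bank 5 row 0 — prev None → EMPTY
5: bank 2 row 6 — prev None → EMPTY
6: bank 5 row 0 — prev 0 → HIT
7: bank 4 row 7 — prev 4 → CONFLICT
8: bank 4 row 4 — prev 7 → CONFLICT
9: bank 5 row 7 — prev 0 → CONFLICT
10: bank 3 row 7 — prev None → EMPTY
11: bank 4 row 6 — prev 4 → CONFLICT
12: bank 5 row 4 — prev 7 → CONFLICT
13: bank 6 row 2 — prev None → EMPTY
14: bank 3 row 1 — prev 7 → CONFLICT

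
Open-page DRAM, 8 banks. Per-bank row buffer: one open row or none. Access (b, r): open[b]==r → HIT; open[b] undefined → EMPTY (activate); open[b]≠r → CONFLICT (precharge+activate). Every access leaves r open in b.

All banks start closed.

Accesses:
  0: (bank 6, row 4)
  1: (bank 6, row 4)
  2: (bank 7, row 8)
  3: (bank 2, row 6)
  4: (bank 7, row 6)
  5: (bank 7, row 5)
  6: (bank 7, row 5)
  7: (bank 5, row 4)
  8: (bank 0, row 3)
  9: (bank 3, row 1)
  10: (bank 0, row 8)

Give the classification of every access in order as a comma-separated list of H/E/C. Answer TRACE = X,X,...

TRACE = E,H,E,E,C,C,H,E,E,E,C

  [0] b6 r4: no row ⇒ E
  [1] b6 r4: had r4 ⇒ H
  [2] b7 r8: no row ⇒ E
  [3] b2 r6: no row ⇒ E
  [4] b7 r6: had r8 ⇒ C
  [5] b7 r5: had r6 ⇒ C
  [6] b7 r5: had r5 ⇒ H
  [7] b5 r4: no row ⇒ E
  [8] b0 r3: no row ⇒ E
  [9] b3 r1: no row ⇒ E
  [10] b0 r8: had r3 ⇒ C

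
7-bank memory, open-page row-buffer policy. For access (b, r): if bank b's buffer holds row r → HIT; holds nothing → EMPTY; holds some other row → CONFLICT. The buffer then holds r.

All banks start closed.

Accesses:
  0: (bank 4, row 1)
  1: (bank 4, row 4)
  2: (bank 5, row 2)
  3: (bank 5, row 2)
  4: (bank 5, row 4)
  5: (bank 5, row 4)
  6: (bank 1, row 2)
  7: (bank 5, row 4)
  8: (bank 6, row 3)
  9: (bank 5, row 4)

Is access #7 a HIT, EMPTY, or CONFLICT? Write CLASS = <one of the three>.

0: bank 4 row 1 — prev None → EMPTY
1: bank 4 row 4 — prev 1 → CONFLICT
2: bank 5 row 2 — prev None → EMPTY
3: bank 5 row 2 — prev 2 → HIT
4: bank 5 row 4 — prev 2 → CONFLICT
5: bank 5 row 4 — prev 4 → HIT
6: bank 1 row 2 — prev None → EMPTY
7: bank 5 row 4 — prev 4 → HIT
8: bank 6 row 3 — prev None → EMPTY
9: bank 5 row 4 — prev 4 → HIT

CLASS = HIT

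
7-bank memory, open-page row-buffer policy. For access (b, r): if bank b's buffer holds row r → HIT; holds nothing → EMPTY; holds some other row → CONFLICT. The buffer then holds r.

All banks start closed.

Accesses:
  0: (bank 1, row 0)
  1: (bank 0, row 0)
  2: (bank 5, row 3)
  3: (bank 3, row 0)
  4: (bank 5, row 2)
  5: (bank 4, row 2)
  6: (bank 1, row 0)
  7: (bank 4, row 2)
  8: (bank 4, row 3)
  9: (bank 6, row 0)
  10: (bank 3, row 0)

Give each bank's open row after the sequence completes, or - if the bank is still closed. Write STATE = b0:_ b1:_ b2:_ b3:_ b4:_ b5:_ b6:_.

STATE = b0:0 b1:0 b2:- b3:0 b4:3 b5:2 b6:0

step 0: bank1 None->0 [EMPTY]
step 1: bank0 None->0 [EMPTY]
step 2: bank5 None->3 [EMPTY]
step 3: bank3 None->0 [EMPTY]
step 4: bank5 3->2 [CONFLICT]
step 5: bank4 None->2 [EMPTY]
step 6: bank1 0->0 [HIT]
step 7: bank4 2->2 [HIT]
step 8: bank4 2->3 [CONFLICT]
step 9: bank6 None->0 [EMPTY]
step 10: bank3 0->0 [HIT]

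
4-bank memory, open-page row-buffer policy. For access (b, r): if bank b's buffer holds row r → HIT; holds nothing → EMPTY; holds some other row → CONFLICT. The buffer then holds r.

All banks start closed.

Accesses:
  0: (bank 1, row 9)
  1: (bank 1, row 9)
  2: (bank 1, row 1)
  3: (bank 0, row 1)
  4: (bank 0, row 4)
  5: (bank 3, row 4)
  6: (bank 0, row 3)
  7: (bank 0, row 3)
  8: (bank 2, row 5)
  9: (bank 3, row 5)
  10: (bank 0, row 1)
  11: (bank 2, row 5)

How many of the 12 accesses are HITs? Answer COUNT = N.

COUNT = 3

  [0] b1 r9: no row ⇒ E
  [1] b1 r9: had r9 ⇒ H
  [2] b1 r1: had r9 ⇒ C
  [3] b0 r1: no row ⇒ E
  [4] b0 r4: had r1 ⇒ C
  [5] b3 r4: no row ⇒ E
  [6] b0 r3: had r4 ⇒ C
  [7] b0 r3: had r3 ⇒ H
  [8] b2 r5: no row ⇒ E
  [9] b3 r5: had r4 ⇒ C
  [10] b0 r1: had r3 ⇒ C
  [11] b2 r5: had r5 ⇒ H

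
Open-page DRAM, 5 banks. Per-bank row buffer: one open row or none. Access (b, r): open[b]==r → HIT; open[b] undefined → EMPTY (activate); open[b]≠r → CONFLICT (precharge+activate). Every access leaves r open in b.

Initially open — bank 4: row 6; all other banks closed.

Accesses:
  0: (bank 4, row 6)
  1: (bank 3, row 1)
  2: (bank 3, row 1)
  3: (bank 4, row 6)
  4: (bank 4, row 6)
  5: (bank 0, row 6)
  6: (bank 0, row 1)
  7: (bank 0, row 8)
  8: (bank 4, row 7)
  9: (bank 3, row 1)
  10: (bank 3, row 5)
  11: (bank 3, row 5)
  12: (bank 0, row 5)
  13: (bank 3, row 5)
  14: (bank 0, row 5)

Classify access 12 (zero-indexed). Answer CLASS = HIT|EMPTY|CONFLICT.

CLASS = CONFLICT

#0 (4,6) H  (was 6)
#1 (3,1) E
#2 (3,1) H  (was 1)
#3 (4,6) H  (was 6)
#4 (4,6) H  (was 6)
#5 (0,6) E
#6 (0,1) C  (was 6)
#7 (0,8) C  (was 1)
#8 (4,7) C  (was 6)
#9 (3,1) H  (was 1)
#10 (3,5) C  (was 1)
#11 (3,5) H  (was 5)
#12 (0,5) C  (was 8)
#13 (3,5) H  (was 5)
#14 (0,5) H  (was 5)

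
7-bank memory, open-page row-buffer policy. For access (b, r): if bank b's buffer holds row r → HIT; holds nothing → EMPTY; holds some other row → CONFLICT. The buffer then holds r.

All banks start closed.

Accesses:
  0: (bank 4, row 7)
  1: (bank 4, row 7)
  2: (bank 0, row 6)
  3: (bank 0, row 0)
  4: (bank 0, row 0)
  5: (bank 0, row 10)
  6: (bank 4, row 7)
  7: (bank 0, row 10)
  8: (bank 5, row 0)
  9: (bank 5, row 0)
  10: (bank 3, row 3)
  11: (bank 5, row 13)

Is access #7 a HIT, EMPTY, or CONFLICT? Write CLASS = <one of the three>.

CLASS = HIT

step 0: bank4 None->7 [EMPTY]
step 1: bank4 7->7 [HIT]
step 2: bank0 None->6 [EMPTY]
step 3: bank0 6->0 [CONFLICT]
step 4: bank0 0->0 [HIT]
step 5: bank0 0->10 [CONFLICT]
step 6: bank4 7->7 [HIT]
step 7: bank0 10->10 [HIT]
step 8: bank5 None->0 [EMPTY]
step 9: bank5 0->0 [HIT]
step 10: bank3 None->3 [EMPTY]
step 11: bank5 0->13 [CONFLICT]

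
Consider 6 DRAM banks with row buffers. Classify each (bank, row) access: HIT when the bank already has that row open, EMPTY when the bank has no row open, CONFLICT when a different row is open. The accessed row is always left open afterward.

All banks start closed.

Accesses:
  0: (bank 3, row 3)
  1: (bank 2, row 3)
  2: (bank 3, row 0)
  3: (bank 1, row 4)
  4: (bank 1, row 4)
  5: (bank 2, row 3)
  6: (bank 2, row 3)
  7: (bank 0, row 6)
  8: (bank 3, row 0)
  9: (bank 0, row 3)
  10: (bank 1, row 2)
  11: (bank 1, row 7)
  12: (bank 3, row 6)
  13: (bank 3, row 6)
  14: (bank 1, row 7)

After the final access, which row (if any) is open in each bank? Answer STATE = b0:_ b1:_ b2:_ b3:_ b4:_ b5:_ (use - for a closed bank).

STATE = b0:3 b1:7 b2:3 b3:6 b4:- b5:-

#0 (3,3) E
#1 (2,3) E
#2 (3,0) C  (was 3)
#3 (1,4) E
#4 (1,4) H  (was 4)
#5 (2,3) H  (was 3)
#6 (2,3) H  (was 3)
#7 (0,6) E
#8 (3,0) H  (was 0)
#9 (0,3) C  (was 6)
#10 (1,2) C  (was 4)
#11 (1,7) C  (was 2)
#12 (3,6) C  (was 0)
#13 (3,6) H  (was 6)
#14 (1,7) H  (was 7)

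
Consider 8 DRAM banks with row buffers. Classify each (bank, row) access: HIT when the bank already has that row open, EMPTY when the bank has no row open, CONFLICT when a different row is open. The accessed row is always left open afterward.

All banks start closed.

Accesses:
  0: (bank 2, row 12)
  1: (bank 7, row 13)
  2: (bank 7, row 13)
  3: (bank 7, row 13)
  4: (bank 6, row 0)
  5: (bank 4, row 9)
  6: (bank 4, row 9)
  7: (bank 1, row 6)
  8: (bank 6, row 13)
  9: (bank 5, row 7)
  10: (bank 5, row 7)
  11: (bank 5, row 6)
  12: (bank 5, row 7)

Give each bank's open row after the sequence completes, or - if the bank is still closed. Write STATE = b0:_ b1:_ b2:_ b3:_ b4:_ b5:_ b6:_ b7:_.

step 0: bank2 None->12 [EMPTY]
step 1: bank7 None->13 [EMPTY]
step 2: bank7 13->13 [HIT]
step 3: bank7 13->13 [HIT]
step 4: bank6 None->0 [EMPTY]
step 5: bank4 None->9 [EMPTY]
step 6: bank4 9->9 [HIT]
step 7: bank1 None->6 [EMPTY]
step 8: bank6 0->13 [CONFLICT]
step 9: bank5 None->7 [EMPTY]
step 10: bank5 7->7 [HIT]
step 11: bank5 7->6 [CONFLICT]
step 12: bank5 6->7 [CONFLICT]

STATE = b0:- b1:6 b2:12 b3:- b4:9 b5:7 b6:13 b7:13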